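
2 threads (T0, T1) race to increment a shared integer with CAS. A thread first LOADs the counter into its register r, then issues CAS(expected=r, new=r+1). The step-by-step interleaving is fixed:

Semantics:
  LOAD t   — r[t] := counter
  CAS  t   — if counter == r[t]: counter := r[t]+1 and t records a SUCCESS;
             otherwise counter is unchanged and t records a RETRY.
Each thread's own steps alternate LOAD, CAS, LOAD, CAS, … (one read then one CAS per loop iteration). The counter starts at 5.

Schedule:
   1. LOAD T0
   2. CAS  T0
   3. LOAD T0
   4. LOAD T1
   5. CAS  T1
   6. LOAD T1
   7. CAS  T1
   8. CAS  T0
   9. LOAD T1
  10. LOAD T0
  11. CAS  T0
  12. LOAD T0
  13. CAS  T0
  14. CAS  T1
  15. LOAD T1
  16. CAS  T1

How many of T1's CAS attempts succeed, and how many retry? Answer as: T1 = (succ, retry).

[1] T0.load  rd  (counter 5, T0.r 5)
[2] T0.cas  hit  (counter 6, T0.r 5)
[3] T0.load  rd  (counter 6, T0.r 6)
[4] T1.load  rd  (counter 6, T1.r 6)
[5] T1.cas  hit  (counter 7, T1.r 6)
[6] T1.load  rd  (counter 7, T1.r 7)
[7] T1.cas  hit  (counter 8, T1.r 7)
[8] T0.cas  miss  (counter 8, T0.r 6)
[9] T1.load  rd  (counter 8, T1.r 8)
[10] T0.load  rd  (counter 8, T0.r 8)
[11] T0.cas  hit  (counter 9, T0.r 8)
[12] T0.load  rd  (counter 9, T0.r 9)
[13] T0.cas  hit  (counter 10, T0.r 9)
[14] T1.cas  miss  (counter 10, T1.r 8)
[15] T1.load  rd  (counter 10, T1.r 10)
[16] T1.cas  hit  (counter 11, T1.r 10)

T1 = (3, 1)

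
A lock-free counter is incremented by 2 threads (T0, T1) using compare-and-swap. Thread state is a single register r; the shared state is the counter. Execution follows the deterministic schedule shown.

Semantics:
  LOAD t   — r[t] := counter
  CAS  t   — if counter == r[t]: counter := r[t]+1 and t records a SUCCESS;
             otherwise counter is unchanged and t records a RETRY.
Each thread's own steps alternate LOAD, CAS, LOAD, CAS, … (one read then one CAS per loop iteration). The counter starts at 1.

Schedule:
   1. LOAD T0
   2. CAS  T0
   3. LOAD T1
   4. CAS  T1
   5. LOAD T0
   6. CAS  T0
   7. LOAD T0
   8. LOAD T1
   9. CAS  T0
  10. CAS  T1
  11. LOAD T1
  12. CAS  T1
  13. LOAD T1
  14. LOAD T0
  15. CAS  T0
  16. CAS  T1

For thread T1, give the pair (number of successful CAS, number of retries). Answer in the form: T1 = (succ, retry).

[1] T0.load  rd  (counter 1, T0.r 1)
[2] T0.cas  hit  (counter 2, T0.r 1)
[3] T1.load  rd  (counter 2, T1.r 2)
[4] T1.cas  hit  (counter 3, T1.r 2)
[5] T0.load  rd  (counter 3, T0.r 3)
[6] T0.cas  hit  (counter 4, T0.r 3)
[7] T0.load  rd  (counter 4, T0.r 4)
[8] T1.load  rd  (counter 4, T1.r 4)
[9] T0.cas  hit  (counter 5, T0.r 4)
[10] T1.cas  miss  (counter 5, T1.r 4)
[11] T1.load  rd  (counter 5, T1.r 5)
[12] T1.cas  hit  (counter 6, T1.r 5)
[13] T1.load  rd  (counter 6, T1.r 6)
[14] T0.load  rd  (counter 6, T0.r 6)
[15] T0.cas  hit  (counter 7, T0.r 6)
[16] T1.cas  miss  (counter 7, T1.r 6)

T1 = (2, 2)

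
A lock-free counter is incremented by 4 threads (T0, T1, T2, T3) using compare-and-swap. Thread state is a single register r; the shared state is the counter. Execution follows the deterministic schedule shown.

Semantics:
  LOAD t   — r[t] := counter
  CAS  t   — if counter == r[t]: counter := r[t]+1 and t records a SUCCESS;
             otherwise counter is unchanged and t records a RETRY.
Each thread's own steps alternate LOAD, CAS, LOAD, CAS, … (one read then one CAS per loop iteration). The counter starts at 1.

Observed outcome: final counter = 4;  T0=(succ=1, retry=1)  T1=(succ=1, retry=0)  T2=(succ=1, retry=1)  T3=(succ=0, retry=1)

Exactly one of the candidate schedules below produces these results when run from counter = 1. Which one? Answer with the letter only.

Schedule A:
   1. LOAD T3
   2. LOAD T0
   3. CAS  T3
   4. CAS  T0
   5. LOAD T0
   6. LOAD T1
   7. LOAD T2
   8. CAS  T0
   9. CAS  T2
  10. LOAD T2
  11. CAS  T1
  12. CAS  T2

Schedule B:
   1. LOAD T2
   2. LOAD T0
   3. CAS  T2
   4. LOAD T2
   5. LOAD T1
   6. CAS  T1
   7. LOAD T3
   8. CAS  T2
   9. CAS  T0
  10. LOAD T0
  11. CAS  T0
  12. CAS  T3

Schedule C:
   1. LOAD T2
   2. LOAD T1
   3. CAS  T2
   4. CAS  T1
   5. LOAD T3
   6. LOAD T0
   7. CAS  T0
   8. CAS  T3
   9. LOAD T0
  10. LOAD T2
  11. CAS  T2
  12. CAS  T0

Run B:
1. LOAD T2 → mem=1 r[T2]=1 [LOAD]
2. LOAD T0 → mem=1 r[T0]=1 [LOAD]
3. CAS T2 → mem=2 r[T2]=1 [OK]
4. LOAD T2 → mem=2 r[T2]=2 [LOAD]
5. LOAD T1 → mem=2 r[T1]=2 [LOAD]
6. CAS T1 → mem=3 r[T1]=2 [OK]
7. LOAD T3 → mem=3 r[T3]=3 [LOAD]
8. CAS T2 → mem=3 r[T2]=2 [RETRY]
9. CAS T0 → mem=3 r[T0]=1 [RETRY]
10. LOAD T0 → mem=3 r[T0]=3 [LOAD]
11. CAS T0 → mem=4 r[T0]=3 [OK]
12. CAS T3 → mem=4 r[T3]=3 [RETRY]

B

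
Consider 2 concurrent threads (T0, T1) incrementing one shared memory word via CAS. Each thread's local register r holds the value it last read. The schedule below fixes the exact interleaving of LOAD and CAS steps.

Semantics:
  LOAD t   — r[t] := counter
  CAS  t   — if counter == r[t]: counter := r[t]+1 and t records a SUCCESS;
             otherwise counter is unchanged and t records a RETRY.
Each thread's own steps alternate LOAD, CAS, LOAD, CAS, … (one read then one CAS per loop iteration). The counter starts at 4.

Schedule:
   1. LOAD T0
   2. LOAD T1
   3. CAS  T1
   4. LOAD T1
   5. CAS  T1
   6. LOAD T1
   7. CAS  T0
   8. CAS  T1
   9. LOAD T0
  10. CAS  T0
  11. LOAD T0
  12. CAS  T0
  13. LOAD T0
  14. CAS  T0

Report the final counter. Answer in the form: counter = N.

counter = 10

[1] T0.load  rd  (counter 4, T0.r 4)
[2] T1.load  rd  (counter 4, T1.r 4)
[3] T1.cas  hit  (counter 5, T1.r 4)
[4] T1.load  rd  (counter 5, T1.r 5)
[5] T1.cas  hit  (counter 6, T1.r 5)
[6] T1.load  rd  (counter 6, T1.r 6)
[7] T0.cas  miss  (counter 6, T0.r 4)
[8] T1.cas  hit  (counter 7, T1.r 6)
[9] T0.load  rd  (counter 7, T0.r 7)
[10] T0.cas  hit  (counter 8, T0.r 7)
[11] T0.load  rd  (counter 8, T0.r 8)
[12] T0.cas  hit  (counter 9, T0.r 8)
[13] T0.load  rd  (counter 9, T0.r 9)
[14] T0.cas  hit  (counter 10, T0.r 9)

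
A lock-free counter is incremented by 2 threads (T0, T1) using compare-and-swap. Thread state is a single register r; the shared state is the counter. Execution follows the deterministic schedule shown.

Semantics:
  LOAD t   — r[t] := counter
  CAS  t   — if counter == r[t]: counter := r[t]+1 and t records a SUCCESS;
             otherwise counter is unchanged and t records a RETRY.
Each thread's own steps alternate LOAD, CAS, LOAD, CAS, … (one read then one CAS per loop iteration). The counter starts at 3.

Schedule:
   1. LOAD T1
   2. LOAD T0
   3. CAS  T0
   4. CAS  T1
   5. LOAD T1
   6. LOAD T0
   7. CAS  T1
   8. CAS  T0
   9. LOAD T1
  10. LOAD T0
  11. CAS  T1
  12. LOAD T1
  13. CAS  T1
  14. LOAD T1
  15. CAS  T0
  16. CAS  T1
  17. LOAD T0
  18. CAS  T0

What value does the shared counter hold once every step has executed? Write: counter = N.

1. LOAD T1 → mem=3 r[T1]=3 [LOAD]
2. LOAD T0 → mem=3 r[T0]=3 [LOAD]
3. CAS T0 → mem=4 r[T0]=3 [OK]
4. CAS T1 → mem=4 r[T1]=3 [RETRY]
5. LOAD T1 → mem=4 r[T1]=4 [LOAD]
6. LOAD T0 → mem=4 r[T0]=4 [LOAD]
7. CAS T1 → mem=5 r[T1]=4 [OK]
8. CAS T0 → mem=5 r[T0]=4 [RETRY]
9. LOAD T1 → mem=5 r[T1]=5 [LOAD]
10. LOAD T0 → mem=5 r[T0]=5 [LOAD]
11. CAS T1 → mem=6 r[T1]=5 [OK]
12. LOAD T1 → mem=6 r[T1]=6 [LOAD]
13. CAS T1 → mem=7 r[T1]=6 [OK]
14. LOAD T1 → mem=7 r[T1]=7 [LOAD]
15. CAS T0 → mem=7 r[T0]=5 [RETRY]
16. CAS T1 → mem=8 r[T1]=7 [OK]
17. LOAD T0 → mem=8 r[T0]=8 [LOAD]
18. CAS T0 → mem=9 r[T0]=8 [OK]

counter = 9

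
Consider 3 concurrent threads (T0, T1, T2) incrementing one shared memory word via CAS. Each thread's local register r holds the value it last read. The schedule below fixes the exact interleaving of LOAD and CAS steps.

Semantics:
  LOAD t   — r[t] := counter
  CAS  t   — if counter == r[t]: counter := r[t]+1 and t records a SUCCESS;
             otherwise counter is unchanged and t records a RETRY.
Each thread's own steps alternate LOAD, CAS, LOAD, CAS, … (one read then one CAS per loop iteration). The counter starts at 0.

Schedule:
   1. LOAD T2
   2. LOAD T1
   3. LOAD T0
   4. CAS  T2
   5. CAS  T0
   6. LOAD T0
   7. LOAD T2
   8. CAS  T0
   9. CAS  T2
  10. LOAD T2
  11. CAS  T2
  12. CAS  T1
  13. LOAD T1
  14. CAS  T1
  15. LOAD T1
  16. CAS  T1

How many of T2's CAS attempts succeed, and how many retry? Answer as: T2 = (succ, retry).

T2 = (2, 1)

T2 LOAD — after: cnt=0, r=0 — load
T1 LOAD — after: cnt=0, r=0 — load
T0 LOAD — after: cnt=0, r=0 — load
T2 CAS — after: cnt=1, r=0 — ok
T0 CAS — after: cnt=1, r=0 — retry
T0 LOAD — after: cnt=1, r=1 — load
T2 LOAD — after: cnt=1, r=1 — load
T0 CAS — after: cnt=2, r=1 — ok
T2 CAS — after: cnt=2, r=1 — retry
T2 LOAD — after: cnt=2, r=2 — load
T2 CAS — after: cnt=3, r=2 — ok
T1 CAS — after: cnt=3, r=0 — retry
T1 LOAD — after: cnt=3, r=3 — load
T1 CAS — after: cnt=4, r=3 — ok
T1 LOAD — after: cnt=4, r=4 — load
T1 CAS — after: cnt=5, r=4 — ok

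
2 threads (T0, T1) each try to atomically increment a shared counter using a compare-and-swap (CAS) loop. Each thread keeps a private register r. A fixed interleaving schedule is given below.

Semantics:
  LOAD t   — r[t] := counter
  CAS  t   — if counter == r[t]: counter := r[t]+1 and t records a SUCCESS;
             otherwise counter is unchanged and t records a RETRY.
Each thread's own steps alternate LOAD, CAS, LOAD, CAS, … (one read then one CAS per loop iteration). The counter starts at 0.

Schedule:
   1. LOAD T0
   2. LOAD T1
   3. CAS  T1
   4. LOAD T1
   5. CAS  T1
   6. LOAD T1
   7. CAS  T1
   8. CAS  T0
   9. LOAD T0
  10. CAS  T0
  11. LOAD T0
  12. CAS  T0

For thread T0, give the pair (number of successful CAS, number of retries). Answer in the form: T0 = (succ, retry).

   1) LOAD T0:  M=0  r_T0=0
   2) LOAD T1:  M=0  r_T1=0
   3) CAS  T1:  M=1  r_T1=0 ✓
   4) LOAD T1:  M=1  r_T1=1
   5) CAS  T1:  M=2  r_T1=1 ✓
   6) LOAD T1:  M=2  r_T1=2
   7) CAS  T1:  M=3  r_T1=2 ✓
   8) CAS  T0:  M=3  r_T0=0 ✗
   9) LOAD T0:  M=3  r_T0=3
  10) CAS  T0:  M=4  r_T0=3 ✓
  11) LOAD T0:  M=4  r_T0=4
  12) CAS  T0:  M=5  r_T0=4 ✓

T0 = (2, 1)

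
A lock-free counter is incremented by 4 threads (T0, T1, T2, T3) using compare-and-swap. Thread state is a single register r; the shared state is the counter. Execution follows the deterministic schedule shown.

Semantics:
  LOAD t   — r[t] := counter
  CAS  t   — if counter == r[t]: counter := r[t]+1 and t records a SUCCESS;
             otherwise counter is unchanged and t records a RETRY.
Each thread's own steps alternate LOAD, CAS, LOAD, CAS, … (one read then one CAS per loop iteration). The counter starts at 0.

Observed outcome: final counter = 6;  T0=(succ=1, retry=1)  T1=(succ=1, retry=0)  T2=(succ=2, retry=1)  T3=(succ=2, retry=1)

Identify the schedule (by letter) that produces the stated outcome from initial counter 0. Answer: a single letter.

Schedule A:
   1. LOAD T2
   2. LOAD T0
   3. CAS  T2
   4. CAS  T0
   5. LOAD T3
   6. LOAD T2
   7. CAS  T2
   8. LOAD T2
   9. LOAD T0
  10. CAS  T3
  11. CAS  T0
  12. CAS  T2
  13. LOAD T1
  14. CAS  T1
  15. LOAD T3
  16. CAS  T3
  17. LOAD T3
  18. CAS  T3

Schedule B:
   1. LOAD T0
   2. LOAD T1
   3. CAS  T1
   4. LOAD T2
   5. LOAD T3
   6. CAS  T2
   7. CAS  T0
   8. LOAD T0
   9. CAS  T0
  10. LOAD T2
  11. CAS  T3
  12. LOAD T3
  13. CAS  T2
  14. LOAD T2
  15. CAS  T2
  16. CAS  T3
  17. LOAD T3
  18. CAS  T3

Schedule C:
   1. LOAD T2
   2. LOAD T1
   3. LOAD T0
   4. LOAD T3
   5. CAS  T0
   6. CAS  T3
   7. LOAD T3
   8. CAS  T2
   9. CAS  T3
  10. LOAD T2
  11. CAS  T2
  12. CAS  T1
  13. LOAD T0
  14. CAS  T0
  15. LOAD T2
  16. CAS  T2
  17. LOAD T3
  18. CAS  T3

Run A:
T2 LOAD — after: cnt=0, r=0 — load
T0 LOAD — after: cnt=0, r=0 — load
T2 CAS — after: cnt=1, r=0 — ok
T0 CAS — after: cnt=1, r=0 — retry
T3 LOAD — after: cnt=1, r=1 — load
T2 LOAD — after: cnt=1, r=1 — load
T2 CAS — after: cnt=2, r=1 — ok
T2 LOAD — after: cnt=2, r=2 — load
T0 LOAD — after: cnt=2, r=2 — load
T3 CAS — after: cnt=2, r=1 — retry
T0 CAS — after: cnt=3, r=2 — ok
T2 CAS — after: cnt=3, r=2 — retry
T1 LOAD — after: cnt=3, r=3 — load
T1 CAS — after: cnt=4, r=3 — ok
T3 LOAD — after: cnt=4, r=4 — load
T3 CAS — after: cnt=5, r=4 — ok
T3 LOAD — after: cnt=5, r=5 — load
T3 CAS — after: cnt=6, r=5 — ok

A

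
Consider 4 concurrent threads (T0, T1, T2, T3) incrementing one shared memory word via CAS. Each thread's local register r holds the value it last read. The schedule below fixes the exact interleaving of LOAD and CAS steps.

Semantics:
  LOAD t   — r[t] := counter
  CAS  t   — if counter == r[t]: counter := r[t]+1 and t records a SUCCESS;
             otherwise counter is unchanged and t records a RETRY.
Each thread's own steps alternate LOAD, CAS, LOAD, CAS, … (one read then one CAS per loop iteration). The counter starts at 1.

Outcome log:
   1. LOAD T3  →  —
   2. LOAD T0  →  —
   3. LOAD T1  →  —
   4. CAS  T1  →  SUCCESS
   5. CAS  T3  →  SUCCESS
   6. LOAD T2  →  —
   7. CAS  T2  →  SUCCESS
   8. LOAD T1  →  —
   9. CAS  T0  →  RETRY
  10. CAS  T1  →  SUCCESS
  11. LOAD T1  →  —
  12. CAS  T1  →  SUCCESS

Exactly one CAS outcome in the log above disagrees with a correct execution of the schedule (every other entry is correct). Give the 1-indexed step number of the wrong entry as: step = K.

step = 5

Correct run:
[1] T3.load  rd  (counter 1, T3.r 1)
[2] T0.load  rd  (counter 1, T0.r 1)
[3] T1.load  rd  (counter 1, T1.r 1)
[4] T1.cas  hit  (counter 2, T1.r 1)
[5] T3.cas  miss  (counter 2, T3.r 1)
[6] T2.load  rd  (counter 2, T2.r 2)
[7] T2.cas  hit  (counter 3, T2.r 2)
[8] T1.load  rd  (counter 3, T1.r 3)
[9] T0.cas  miss  (counter 3, T0.r 1)
[10] T1.cas  hit  (counter 4, T1.r 3)
[11] T1.load  rd  (counter 4, T1.r 4)
[12] T1.cas  hit  (counter 5, T1.r 4)
Log disagrees first at step 5.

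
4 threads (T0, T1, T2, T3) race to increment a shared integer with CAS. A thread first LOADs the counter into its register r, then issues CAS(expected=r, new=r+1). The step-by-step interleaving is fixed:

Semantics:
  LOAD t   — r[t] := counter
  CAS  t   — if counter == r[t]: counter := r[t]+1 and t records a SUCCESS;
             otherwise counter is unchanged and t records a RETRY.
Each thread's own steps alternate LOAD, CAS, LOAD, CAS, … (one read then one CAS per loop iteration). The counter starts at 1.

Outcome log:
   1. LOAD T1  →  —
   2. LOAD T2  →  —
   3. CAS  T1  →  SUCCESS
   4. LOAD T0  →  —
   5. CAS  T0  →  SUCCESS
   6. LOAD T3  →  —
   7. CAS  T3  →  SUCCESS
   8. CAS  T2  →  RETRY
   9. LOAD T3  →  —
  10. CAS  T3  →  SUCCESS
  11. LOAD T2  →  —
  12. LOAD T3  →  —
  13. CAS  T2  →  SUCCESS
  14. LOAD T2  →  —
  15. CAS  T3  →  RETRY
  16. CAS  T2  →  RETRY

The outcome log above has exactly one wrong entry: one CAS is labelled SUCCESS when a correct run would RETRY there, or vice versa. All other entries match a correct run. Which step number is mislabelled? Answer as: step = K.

step = 16

Re-executing:
step 1: T1 LOAD ⇒ load; ctr=1 reg=1
step 2: T2 LOAD ⇒ load; ctr=1 reg=1
step 3: T1 CAS ⇒ ok; ctr=2 reg=1
step 4: T0 LOAD ⇒ load; ctr=2 reg=2
step 5: T0 CAS ⇒ ok; ctr=3 reg=2
step 6: T3 LOAD ⇒ load; ctr=3 reg=3
step 7: T3 CAS ⇒ ok; ctr=4 reg=3
step 8: T2 CAS ⇒ retry; ctr=4 reg=1
step 9: T3 LOAD ⇒ load; ctr=4 reg=4
step 10: T3 CAS ⇒ ok; ctr=5 reg=4
step 11: T2 LOAD ⇒ load; ctr=5 reg=5
step 12: T3 LOAD ⇒ load; ctr=5 reg=5
step 13: T2 CAS ⇒ ok; ctr=6 reg=5
step 14: T2 LOAD ⇒ load; ctr=6 reg=6
step 15: T3 CAS ⇒ retry; ctr=6 reg=5
step 16: T2 CAS ⇒ ok; ctr=7 reg=6
Flip is step 16.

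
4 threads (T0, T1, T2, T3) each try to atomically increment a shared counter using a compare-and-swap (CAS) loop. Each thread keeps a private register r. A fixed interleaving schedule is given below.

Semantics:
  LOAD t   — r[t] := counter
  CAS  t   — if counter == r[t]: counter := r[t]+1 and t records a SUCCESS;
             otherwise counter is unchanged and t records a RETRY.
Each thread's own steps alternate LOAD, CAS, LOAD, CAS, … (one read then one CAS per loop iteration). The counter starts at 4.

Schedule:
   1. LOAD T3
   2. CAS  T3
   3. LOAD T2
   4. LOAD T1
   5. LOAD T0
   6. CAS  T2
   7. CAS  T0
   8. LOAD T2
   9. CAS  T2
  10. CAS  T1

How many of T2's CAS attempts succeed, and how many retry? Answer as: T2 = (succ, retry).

T2 = (2, 0)

#1 T3 reads 4
#2 T3 CAS(4→5) writes; counter now 5
#3 T2 reads 5
#4 T1 reads 5
#5 T0 reads 5
#6 T2 CAS(5→6) writes; counter now 6
#7 T0 CAS(5→6) fails; counter now 6
#8 T2 reads 6
#9 T2 CAS(6→7) writes; counter now 7
#10 T1 CAS(5→6) fails; counter now 7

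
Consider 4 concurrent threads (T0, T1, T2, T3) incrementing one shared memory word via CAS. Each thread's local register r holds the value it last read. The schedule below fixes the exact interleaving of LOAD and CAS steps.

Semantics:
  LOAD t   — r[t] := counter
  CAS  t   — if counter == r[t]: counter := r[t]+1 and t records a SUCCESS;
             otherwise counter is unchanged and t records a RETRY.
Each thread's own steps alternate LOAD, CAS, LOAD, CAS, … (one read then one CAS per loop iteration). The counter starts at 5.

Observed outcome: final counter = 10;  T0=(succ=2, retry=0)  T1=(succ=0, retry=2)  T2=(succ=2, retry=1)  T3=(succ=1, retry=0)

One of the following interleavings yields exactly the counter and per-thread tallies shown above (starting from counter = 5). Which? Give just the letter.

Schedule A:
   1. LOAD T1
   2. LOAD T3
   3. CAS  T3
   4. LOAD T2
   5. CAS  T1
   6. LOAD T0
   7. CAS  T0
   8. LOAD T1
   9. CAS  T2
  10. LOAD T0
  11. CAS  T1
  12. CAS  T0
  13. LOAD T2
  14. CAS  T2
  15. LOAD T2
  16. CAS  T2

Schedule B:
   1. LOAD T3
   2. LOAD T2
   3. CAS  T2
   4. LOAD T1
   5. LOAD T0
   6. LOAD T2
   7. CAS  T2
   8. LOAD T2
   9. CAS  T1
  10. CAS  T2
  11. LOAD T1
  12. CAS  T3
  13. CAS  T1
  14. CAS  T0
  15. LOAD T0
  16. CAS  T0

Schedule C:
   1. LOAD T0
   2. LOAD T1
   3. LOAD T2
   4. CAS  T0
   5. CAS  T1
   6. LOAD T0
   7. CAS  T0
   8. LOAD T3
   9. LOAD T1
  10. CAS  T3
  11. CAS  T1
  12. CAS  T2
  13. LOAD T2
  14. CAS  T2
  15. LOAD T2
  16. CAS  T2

Simulating candidate C:
[1] T0.load  rd  (counter 5, T0.r 5)
[2] T1.load  rd  (counter 5, T1.r 5)
[3] T2.load  rd  (counter 5, T2.r 5)
[4] T0.cas  hit  (counter 6, T0.r 5)
[5] T1.cas  miss  (counter 6, T1.r 5)
[6] T0.load  rd  (counter 6, T0.r 6)
[7] T0.cas  hit  (counter 7, T0.r 6)
[8] T3.load  rd  (counter 7, T3.r 7)
[9] T1.load  rd  (counter 7, T1.r 7)
[10] T3.cas  hit  (counter 8, T3.r 7)
[11] T1.cas  miss  (counter 8, T1.r 7)
[12] T2.cas  miss  (counter 8, T2.r 5)
[13] T2.load  rd  (counter 8, T2.r 8)
[14] T2.cas  hit  (counter 9, T2.r 8)
[15] T2.load  rd  (counter 9, T2.r 9)
[16] T2.cas  hit  (counter 10, T2.r 9)

C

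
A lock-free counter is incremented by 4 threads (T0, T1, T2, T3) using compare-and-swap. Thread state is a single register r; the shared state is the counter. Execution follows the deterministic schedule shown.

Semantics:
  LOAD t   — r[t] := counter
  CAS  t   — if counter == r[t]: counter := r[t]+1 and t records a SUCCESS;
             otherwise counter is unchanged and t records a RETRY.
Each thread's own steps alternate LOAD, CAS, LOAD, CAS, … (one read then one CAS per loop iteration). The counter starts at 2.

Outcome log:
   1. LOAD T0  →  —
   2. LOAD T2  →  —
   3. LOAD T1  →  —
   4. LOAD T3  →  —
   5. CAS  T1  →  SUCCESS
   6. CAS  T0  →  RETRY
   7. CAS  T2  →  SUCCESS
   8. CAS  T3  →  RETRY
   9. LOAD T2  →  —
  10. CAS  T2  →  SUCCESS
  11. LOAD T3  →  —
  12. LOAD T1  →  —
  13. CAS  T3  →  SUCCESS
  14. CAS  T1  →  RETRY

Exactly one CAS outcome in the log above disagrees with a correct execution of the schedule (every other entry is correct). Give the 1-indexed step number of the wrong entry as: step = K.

Reference trace:
T0 LOAD — after: cnt=2, r=2 — load
T2 LOAD — after: cnt=2, r=2 — load
T1 LOAD — after: cnt=2, r=2 — load
T3 LOAD — after: cnt=2, r=2 — load
T1 CAS — after: cnt=3, r=2 — ok
T0 CAS — after: cnt=3, r=2 — retry
T2 CAS — after: cnt=3, r=2 — retry
T3 CAS — after: cnt=3, r=2 — retry
T2 LOAD — after: cnt=3, r=3 — load
T2 CAS — after: cnt=4, r=3 — ok
T3 LOAD — after: cnt=4, r=4 — load
T1 LOAD — after: cnt=4, r=4 — load
T3 CAS — after: cnt=5, r=4 — ok
T1 CAS — after: cnt=5, r=4 — retry
Flip is step 7.

step = 7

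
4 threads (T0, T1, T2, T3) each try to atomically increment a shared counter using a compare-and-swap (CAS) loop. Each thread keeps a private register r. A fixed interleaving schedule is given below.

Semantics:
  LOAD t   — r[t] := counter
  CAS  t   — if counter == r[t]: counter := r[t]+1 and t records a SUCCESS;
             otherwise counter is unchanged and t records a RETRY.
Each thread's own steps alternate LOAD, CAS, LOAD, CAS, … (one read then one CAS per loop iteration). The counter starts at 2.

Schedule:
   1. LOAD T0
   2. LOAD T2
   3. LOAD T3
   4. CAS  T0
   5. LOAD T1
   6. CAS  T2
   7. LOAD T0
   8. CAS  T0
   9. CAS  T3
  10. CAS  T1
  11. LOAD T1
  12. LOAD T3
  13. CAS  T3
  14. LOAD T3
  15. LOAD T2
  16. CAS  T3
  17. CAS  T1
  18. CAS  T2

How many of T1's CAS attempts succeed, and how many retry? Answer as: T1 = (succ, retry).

T1 = (0, 2)

#1 T0 reads 2
#2 T2 reads 2
#3 T3 reads 2
#4 T0 CAS(2→3) writes; counter now 3
#5 T1 reads 3
#6 T2 CAS(2→3) fails; counter now 3
#7 T0 reads 3
#8 T0 CAS(3→4) writes; counter now 4
#9 T3 CAS(2→3) fails; counter now 4
#10 T1 CAS(3→4) fails; counter now 4
#11 T1 reads 4
#12 T3 reads 4
#13 T3 CAS(4→5) writes; counter now 5
#14 T3 reads 5
#15 T2 reads 5
#16 T3 CAS(5→6) writes; counter now 6
#17 T1 CAS(4→5) fails; counter now 6
#18 T2 CAS(5→6) fails; counter now 6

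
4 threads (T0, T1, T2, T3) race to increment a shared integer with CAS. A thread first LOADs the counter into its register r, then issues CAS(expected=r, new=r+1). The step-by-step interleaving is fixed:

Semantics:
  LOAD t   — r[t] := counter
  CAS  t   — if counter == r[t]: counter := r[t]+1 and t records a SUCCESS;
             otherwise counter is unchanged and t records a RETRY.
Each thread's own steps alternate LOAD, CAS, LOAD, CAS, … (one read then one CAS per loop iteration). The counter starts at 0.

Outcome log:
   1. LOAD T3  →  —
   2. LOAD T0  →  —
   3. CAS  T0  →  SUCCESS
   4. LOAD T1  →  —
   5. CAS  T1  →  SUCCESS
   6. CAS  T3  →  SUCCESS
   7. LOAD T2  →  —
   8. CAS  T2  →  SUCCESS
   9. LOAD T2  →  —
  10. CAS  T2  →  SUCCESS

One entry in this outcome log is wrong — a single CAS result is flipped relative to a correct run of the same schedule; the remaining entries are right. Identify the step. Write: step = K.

step = 6

Re-executing:
step 1: T3 LOAD ⇒ load; ctr=0 reg=0
step 2: T0 LOAD ⇒ load; ctr=0 reg=0
step 3: T0 CAS ⇒ ok; ctr=1 reg=0
step 4: T1 LOAD ⇒ load; ctr=1 reg=1
step 5: T1 CAS ⇒ ok; ctr=2 reg=1
step 6: T3 CAS ⇒ retry; ctr=2 reg=0
step 7: T2 LOAD ⇒ load; ctr=2 reg=2
step 8: T2 CAS ⇒ ok; ctr=3 reg=2
step 9: T2 LOAD ⇒ load; ctr=3 reg=3
step 10: T2 CAS ⇒ ok; ctr=4 reg=3
Mismatch at 6.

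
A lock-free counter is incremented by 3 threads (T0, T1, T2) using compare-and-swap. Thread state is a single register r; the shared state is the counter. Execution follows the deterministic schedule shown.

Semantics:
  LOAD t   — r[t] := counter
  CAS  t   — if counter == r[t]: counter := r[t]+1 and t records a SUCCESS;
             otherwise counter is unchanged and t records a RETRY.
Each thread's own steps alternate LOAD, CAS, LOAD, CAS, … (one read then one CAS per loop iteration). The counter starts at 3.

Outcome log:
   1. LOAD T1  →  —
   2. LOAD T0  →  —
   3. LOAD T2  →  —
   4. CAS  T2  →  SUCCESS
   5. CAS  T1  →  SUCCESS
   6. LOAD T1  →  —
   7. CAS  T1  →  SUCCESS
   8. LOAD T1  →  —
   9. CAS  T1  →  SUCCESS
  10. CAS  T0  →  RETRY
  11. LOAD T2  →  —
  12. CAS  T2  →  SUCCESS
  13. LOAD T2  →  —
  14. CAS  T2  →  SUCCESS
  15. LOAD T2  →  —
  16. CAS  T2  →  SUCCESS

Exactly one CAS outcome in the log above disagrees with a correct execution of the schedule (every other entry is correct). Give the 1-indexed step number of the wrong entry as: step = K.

step = 5

Reference trace:
1. LOAD T1 → mem=3 r[T1]=3 [LOAD]
2. LOAD T0 → mem=3 r[T0]=3 [LOAD]
3. LOAD T2 → mem=3 r[T2]=3 [LOAD]
4. CAS T2 → mem=4 r[T2]=3 [OK]
5. CAS T1 → mem=4 r[T1]=3 [RETRY]
6. LOAD T1 → mem=4 r[T1]=4 [LOAD]
7. CAS T1 → mem=5 r[T1]=4 [OK]
8. LOAD T1 → mem=5 r[T1]=5 [LOAD]
9. CAS T1 → mem=6 r[T1]=5 [OK]
10. CAS T0 → mem=6 r[T0]=3 [RETRY]
11. LOAD T2 → mem=6 r[T2]=6 [LOAD]
12. CAS T2 → mem=7 r[T2]=6 [OK]
13. LOAD T2 → mem=7 r[T2]=7 [LOAD]
14. CAS T2 → mem=8 r[T2]=7 [OK]
15. LOAD T2 → mem=8 r[T2]=8 [LOAD]
16. CAS T2 → mem=9 r[T2]=8 [OK]
Mismatch at 5.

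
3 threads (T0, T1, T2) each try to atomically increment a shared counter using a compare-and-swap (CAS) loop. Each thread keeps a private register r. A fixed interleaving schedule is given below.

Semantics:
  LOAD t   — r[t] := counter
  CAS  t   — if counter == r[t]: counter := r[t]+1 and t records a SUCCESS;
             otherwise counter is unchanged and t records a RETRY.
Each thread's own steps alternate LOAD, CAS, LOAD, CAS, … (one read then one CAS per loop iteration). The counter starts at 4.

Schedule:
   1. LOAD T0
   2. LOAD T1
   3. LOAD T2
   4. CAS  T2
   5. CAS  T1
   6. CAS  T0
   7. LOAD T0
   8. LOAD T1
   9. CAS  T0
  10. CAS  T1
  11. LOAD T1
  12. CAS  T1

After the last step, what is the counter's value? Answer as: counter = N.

[1] T0.load  rd  (counter 4, T0.r 4)
[2] T1.load  rd  (counter 4, T1.r 4)
[3] T2.load  rd  (counter 4, T2.r 4)
[4] T2.cas  hit  (counter 5, T2.r 4)
[5] T1.cas  miss  (counter 5, T1.r 4)
[6] T0.cas  miss  (counter 5, T0.r 4)
[7] T0.load  rd  (counter 5, T0.r 5)
[8] T1.load  rd  (counter 5, T1.r 5)
[9] T0.cas  hit  (counter 6, T0.r 5)
[10] T1.cas  miss  (counter 6, T1.r 5)
[11] T1.load  rd  (counter 6, T1.r 6)
[12] T1.cas  hit  (counter 7, T1.r 6)

counter = 7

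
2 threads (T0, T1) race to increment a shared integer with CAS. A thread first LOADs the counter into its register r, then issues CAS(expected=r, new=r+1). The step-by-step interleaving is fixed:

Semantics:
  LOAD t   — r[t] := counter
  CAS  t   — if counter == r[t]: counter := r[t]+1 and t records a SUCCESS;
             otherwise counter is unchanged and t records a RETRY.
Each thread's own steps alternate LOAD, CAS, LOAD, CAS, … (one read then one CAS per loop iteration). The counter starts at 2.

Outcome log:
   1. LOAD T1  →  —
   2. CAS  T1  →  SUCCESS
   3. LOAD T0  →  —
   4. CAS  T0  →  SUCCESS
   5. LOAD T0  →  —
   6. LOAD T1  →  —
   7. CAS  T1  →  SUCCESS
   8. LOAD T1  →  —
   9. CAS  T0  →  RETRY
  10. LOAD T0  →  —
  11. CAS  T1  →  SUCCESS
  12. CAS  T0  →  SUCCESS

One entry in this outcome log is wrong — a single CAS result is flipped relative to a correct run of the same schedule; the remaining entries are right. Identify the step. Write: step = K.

step = 12

Correct run:
step 1: T1 LOAD ⇒ load; ctr=2 reg=2
step 2: T1 CAS ⇒ ok; ctr=3 reg=2
step 3: T0 LOAD ⇒ load; ctr=3 reg=3
step 4: T0 CAS ⇒ ok; ctr=4 reg=3
step 5: T0 LOAD ⇒ load; ctr=4 reg=4
step 6: T1 LOAD ⇒ load; ctr=4 reg=4
step 7: T1 CAS ⇒ ok; ctr=5 reg=4
step 8: T1 LOAD ⇒ load; ctr=5 reg=5
step 9: T0 CAS ⇒ retry; ctr=5 reg=4
step 10: T0 LOAD ⇒ load; ctr=5 reg=5
step 11: T1 CAS ⇒ ok; ctr=6 reg=5
step 12: T0 CAS ⇒ retry; ctr=6 reg=5
Mismatch at 12.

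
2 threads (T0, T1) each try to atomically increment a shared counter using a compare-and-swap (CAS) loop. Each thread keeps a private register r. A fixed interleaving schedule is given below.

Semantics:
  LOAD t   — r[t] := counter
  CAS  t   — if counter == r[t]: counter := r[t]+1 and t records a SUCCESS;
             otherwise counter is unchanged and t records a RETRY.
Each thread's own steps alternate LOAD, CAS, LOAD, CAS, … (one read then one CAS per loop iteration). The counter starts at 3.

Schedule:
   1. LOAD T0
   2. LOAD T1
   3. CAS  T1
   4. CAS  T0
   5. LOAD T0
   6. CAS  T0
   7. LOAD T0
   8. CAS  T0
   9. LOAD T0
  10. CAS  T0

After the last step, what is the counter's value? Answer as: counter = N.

counter = 7

#1 T0 reads 3
#2 T1 reads 3
#3 T1 CAS(3→4) writes; counter now 4
#4 T0 CAS(3→4) fails; counter now 4
#5 T0 reads 4
#6 T0 CAS(4→5) writes; counter now 5
#7 T0 reads 5
#8 T0 CAS(5→6) writes; counter now 6
#9 T0 reads 6
#10 T0 CAS(6→7) writes; counter now 7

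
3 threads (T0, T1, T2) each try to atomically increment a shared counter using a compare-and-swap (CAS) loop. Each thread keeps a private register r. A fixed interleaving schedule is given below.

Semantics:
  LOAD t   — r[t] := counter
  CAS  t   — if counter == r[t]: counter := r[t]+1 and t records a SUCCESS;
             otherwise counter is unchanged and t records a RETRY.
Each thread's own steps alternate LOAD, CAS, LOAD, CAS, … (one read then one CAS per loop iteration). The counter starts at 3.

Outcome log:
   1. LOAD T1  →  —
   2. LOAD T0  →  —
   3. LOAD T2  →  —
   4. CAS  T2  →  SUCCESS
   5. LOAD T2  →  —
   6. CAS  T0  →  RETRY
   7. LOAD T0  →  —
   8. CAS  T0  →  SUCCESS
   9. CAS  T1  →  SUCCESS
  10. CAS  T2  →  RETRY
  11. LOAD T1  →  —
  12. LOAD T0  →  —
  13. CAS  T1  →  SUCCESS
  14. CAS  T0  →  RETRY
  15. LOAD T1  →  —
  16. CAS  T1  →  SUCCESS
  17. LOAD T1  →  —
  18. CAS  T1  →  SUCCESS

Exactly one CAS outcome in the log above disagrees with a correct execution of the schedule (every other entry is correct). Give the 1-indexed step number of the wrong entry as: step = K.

Correct run:
1. LOAD T1 → mem=3 r[T1]=3 [LOAD]
2. LOAD T0 → mem=3 r[T0]=3 [LOAD]
3. LOAD T2 → mem=3 r[T2]=3 [LOAD]
4. CAS T2 → mem=4 r[T2]=3 [OK]
5. LOAD T2 → mem=4 r[T2]=4 [LOAD]
6. CAS T0 → mem=4 r[T0]=3 [RETRY]
7. LOAD T0 → mem=4 r[T0]=4 [LOAD]
8. CAS T0 → mem=5 r[T0]=4 [OK]
9. CAS T1 → mem=5 r[T1]=3 [RETRY]
10. CAS T2 → mem=5 r[T2]=4 [RETRY]
11. LOAD T1 → mem=5 r[T1]=5 [LOAD]
12. LOAD T0 → mem=5 r[T0]=5 [LOAD]
13. CAS T1 → mem=6 r[T1]=5 [OK]
14. CAS T0 → mem=6 r[T0]=5 [RETRY]
15. LOAD T1 → mem=6 r[T1]=6 [LOAD]
16. CAS T1 → mem=7 r[T1]=6 [OK]
17. LOAD T1 → mem=7 r[T1]=7 [LOAD]
18. CAS T1 → mem=8 r[T1]=7 [OK]
Flip is step 9.

step = 9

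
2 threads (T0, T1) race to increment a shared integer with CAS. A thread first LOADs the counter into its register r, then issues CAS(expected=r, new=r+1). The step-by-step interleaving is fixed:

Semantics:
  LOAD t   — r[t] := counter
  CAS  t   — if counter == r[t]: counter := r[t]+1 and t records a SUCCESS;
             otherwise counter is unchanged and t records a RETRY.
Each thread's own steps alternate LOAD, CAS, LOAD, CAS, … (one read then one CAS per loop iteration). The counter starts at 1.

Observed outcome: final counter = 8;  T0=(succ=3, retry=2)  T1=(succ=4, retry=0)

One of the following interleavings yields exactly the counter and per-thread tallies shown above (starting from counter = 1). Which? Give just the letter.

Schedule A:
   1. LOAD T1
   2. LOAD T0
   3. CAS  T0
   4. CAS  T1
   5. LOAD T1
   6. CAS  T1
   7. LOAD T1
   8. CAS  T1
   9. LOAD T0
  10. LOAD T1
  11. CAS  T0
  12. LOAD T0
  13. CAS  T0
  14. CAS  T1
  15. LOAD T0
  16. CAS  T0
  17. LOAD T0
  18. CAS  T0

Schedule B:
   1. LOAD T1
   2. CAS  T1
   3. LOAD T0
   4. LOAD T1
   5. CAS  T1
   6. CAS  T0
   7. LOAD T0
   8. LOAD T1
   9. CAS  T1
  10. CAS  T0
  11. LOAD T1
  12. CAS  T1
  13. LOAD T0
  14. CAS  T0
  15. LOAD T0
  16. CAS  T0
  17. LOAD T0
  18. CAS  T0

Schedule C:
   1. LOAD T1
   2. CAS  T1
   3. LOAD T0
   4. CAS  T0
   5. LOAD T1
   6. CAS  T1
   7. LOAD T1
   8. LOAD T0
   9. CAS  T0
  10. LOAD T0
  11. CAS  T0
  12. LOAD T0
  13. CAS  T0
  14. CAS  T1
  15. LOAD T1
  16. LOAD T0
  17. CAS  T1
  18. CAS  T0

B

Tracing schedule B:
T1 LOAD — after: cnt=1, r=1 — load
T1 CAS — after: cnt=2, r=1 — ok
T0 LOAD — after: cnt=2, r=2 — load
T1 LOAD — after: cnt=2, r=2 — load
T1 CAS — after: cnt=3, r=2 — ok
T0 CAS — after: cnt=3, r=2 — retry
T0 LOAD — after: cnt=3, r=3 — load
T1 LOAD — after: cnt=3, r=3 — load
T1 CAS — after: cnt=4, r=3 — ok
T0 CAS — after: cnt=4, r=3 — retry
T1 LOAD — after: cnt=4, r=4 — load
T1 CAS — after: cnt=5, r=4 — ok
T0 LOAD — after: cnt=5, r=5 — load
T0 CAS — after: cnt=6, r=5 — ok
T0 LOAD — after: cnt=6, r=6 — load
T0 CAS — after: cnt=7, r=6 — ok
T0 LOAD — after: cnt=7, r=7 — load
T0 CAS — after: cnt=8, r=7 — ok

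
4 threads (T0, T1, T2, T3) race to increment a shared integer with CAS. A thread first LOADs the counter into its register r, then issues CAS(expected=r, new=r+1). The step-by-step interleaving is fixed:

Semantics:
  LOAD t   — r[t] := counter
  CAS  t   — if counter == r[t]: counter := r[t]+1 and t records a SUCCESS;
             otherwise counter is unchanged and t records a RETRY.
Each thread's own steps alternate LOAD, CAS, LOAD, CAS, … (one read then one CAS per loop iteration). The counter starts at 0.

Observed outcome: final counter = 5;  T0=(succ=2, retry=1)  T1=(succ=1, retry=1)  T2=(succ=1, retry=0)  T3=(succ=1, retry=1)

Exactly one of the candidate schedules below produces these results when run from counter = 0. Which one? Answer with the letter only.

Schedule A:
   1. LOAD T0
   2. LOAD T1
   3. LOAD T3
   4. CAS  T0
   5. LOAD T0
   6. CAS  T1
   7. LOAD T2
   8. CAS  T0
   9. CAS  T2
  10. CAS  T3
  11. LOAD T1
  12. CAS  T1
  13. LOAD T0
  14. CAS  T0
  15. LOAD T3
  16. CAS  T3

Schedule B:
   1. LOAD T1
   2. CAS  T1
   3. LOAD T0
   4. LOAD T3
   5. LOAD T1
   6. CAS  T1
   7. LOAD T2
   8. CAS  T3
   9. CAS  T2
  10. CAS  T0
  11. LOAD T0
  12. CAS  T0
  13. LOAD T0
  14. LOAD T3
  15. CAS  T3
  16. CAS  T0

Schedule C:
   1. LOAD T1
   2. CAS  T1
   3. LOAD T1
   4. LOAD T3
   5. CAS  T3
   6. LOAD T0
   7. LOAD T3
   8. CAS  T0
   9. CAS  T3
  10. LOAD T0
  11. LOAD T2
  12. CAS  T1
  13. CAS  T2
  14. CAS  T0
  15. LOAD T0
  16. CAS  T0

C

Simulating candidate C:
step 1: T1 LOAD ⇒ load; ctr=0 reg=0
step 2: T1 CAS ⇒ ok; ctr=1 reg=0
step 3: T1 LOAD ⇒ load; ctr=1 reg=1
step 4: T3 LOAD ⇒ load; ctr=1 reg=1
step 5: T3 CAS ⇒ ok; ctr=2 reg=1
step 6: T0 LOAD ⇒ load; ctr=2 reg=2
step 7: T3 LOAD ⇒ load; ctr=2 reg=2
step 8: T0 CAS ⇒ ok; ctr=3 reg=2
step 9: T3 CAS ⇒ retry; ctr=3 reg=2
step 10: T0 LOAD ⇒ load; ctr=3 reg=3
step 11: T2 LOAD ⇒ load; ctr=3 reg=3
step 12: T1 CAS ⇒ retry; ctr=3 reg=1
step 13: T2 CAS ⇒ ok; ctr=4 reg=3
step 14: T0 CAS ⇒ retry; ctr=4 reg=3
step 15: T0 LOAD ⇒ load; ctr=4 reg=4
step 16: T0 CAS ⇒ ok; ctr=5 reg=4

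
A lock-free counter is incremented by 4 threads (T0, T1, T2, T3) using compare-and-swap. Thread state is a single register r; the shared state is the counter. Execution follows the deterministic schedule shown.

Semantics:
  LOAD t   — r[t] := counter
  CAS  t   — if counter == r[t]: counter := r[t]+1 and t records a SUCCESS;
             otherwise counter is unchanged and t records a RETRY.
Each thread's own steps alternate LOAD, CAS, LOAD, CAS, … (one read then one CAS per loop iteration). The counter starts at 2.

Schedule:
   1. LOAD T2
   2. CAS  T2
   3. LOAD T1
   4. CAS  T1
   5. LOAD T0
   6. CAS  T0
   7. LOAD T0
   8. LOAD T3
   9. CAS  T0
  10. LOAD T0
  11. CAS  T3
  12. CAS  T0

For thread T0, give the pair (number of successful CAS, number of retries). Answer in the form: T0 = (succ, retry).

T0 = (3, 0)

[1] T2.load  rd  (counter 2, T2.r 2)
[2] T2.cas  hit  (counter 3, T2.r 2)
[3] T1.load  rd  (counter 3, T1.r 3)
[4] T1.cas  hit  (counter 4, T1.r 3)
[5] T0.load  rd  (counter 4, T0.r 4)
[6] T0.cas  hit  (counter 5, T0.r 4)
[7] T0.load  rd  (counter 5, T0.r 5)
[8] T3.load  rd  (counter 5, T3.r 5)
[9] T0.cas  hit  (counter 6, T0.r 5)
[10] T0.load  rd  (counter 6, T0.r 6)
[11] T3.cas  miss  (counter 6, T3.r 5)
[12] T0.cas  hit  (counter 7, T0.r 6)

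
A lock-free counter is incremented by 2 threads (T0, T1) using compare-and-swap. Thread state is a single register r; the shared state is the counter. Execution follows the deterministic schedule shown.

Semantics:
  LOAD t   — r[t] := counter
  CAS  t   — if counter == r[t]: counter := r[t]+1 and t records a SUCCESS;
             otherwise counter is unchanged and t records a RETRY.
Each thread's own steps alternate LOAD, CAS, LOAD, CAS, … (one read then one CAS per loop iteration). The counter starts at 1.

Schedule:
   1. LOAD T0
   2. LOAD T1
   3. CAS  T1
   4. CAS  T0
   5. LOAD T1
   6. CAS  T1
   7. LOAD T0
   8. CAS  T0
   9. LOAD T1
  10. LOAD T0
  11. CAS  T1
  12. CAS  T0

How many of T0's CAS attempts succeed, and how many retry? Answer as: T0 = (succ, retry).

#1 T0 reads 1
#2 T1 reads 1
#3 T1 CAS(1→2) writes; counter now 2
#4 T0 CAS(1→2) fails; counter now 2
#5 T1 reads 2
#6 T1 CAS(2→3) writes; counter now 3
#7 T0 reads 3
#8 T0 CAS(3→4) writes; counter now 4
#9 T1 reads 4
#10 T0 reads 4
#11 T1 CAS(4→5) writes; counter now 5
#12 T0 CAS(4→5) fails; counter now 5

T0 = (1, 2)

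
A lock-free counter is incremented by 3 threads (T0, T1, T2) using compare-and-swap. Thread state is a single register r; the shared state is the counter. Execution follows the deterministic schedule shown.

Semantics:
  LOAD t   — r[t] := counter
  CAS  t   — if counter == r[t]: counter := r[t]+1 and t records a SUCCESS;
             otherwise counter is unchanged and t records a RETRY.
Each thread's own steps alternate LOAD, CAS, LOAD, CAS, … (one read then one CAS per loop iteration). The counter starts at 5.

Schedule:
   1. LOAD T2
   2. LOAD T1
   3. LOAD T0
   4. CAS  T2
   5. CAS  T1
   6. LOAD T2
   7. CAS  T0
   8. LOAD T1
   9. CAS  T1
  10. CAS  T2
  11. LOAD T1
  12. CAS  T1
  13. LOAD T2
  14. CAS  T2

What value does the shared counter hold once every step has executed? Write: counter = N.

counter = 9

#1 T2 reads 5
#2 T1 reads 5
#3 T0 reads 5
#4 T2 CAS(5→6) writes; counter now 6
#5 T1 CAS(5→6) fails; counter now 6
#6 T2 reads 6
#7 T0 CAS(5→6) fails; counter now 6
#8 T1 reads 6
#9 T1 CAS(6→7) writes; counter now 7
#10 T2 CAS(6→7) fails; counter now 7
#11 T1 reads 7
#12 T1 CAS(7→8) writes; counter now 8
#13 T2 reads 8
#14 T2 CAS(8→9) writes; counter now 9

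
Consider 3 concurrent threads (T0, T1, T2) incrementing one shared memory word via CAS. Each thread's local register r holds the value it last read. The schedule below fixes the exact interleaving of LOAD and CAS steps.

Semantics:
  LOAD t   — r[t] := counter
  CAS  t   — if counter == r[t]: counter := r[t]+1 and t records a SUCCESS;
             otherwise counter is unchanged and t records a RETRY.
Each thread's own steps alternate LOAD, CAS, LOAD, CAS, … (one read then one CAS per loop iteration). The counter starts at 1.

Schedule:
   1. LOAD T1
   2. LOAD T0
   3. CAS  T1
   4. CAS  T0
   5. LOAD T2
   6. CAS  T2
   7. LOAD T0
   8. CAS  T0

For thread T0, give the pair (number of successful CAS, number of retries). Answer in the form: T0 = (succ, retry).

T0 = (1, 1)

[1] T1.load  rd  (counter 1, T1.r 1)
[2] T0.load  rd  (counter 1, T0.r 1)
[3] T1.cas  hit  (counter 2, T1.r 1)
[4] T0.cas  miss  (counter 2, T0.r 1)
[5] T2.load  rd  (counter 2, T2.r 2)
[6] T2.cas  hit  (counter 3, T2.r 2)
[7] T0.load  rd  (counter 3, T0.r 3)
[8] T0.cas  hit  (counter 4, T0.r 3)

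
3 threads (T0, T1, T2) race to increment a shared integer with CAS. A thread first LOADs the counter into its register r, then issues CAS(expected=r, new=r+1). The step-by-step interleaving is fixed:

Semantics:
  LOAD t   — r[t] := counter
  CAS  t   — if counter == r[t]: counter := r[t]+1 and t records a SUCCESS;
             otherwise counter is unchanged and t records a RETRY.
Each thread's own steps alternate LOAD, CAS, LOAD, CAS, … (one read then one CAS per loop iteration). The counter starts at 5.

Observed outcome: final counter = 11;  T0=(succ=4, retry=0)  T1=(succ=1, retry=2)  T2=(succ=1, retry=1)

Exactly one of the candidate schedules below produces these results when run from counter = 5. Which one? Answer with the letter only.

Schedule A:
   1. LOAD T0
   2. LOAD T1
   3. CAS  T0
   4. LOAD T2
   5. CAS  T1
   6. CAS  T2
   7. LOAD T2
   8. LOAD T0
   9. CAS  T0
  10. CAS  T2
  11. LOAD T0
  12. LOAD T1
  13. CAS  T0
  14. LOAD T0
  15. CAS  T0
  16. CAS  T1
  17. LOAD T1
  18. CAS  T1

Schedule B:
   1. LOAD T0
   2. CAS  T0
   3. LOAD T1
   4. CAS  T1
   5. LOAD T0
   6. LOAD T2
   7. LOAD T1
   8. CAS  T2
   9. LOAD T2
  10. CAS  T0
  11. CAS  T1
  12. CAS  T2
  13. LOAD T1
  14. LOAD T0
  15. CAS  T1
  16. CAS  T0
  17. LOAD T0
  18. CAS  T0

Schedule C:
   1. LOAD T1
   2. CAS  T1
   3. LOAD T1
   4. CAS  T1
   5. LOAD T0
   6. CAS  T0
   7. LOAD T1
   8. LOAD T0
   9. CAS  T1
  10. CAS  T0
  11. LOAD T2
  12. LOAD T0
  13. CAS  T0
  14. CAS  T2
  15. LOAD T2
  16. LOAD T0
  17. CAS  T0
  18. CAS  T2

A

Run A:
[1] T0.load  rd  (counter 5, T0.r 5)
[2] T1.load  rd  (counter 5, T1.r 5)
[3] T0.cas  hit  (counter 6, T0.r 5)
[4] T2.load  rd  (counter 6, T2.r 6)
[5] T1.cas  miss  (counter 6, T1.r 5)
[6] T2.cas  hit  (counter 7, T2.r 6)
[7] T2.load  rd  (counter 7, T2.r 7)
[8] T0.load  rd  (counter 7, T0.r 7)
[9] T0.cas  hit  (counter 8, T0.r 7)
[10] T2.cas  miss  (counter 8, T2.r 7)
[11] T0.load  rd  (counter 8, T0.r 8)
[12] T1.load  rd  (counter 8, T1.r 8)
[13] T0.cas  hit  (counter 9, T0.r 8)
[14] T0.load  rd  (counter 9, T0.r 9)
[15] T0.cas  hit  (counter 10, T0.r 9)
[16] T1.cas  miss  (counter 10, T1.r 8)
[17] T1.load  rd  (counter 10, T1.r 10)
[18] T1.cas  hit  (counter 11, T1.r 10)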